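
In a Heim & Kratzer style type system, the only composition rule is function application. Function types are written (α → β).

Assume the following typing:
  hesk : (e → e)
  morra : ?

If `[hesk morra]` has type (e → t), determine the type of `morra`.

((e → e) → (e → t))

For [hesk morra] to have type (e → t) with hesk of type (e → e), morra must be the function: morra : ((e → e) → (e → t)).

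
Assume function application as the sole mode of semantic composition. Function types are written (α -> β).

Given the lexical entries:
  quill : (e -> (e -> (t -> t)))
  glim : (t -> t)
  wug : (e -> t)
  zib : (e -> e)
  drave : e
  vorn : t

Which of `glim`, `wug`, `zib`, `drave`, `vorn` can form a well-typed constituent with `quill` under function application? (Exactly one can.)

drave

glim : (t -> t) — neither side's domain matches the other.
wug : (e -> t) — neither side's domain matches the other.
zib : (e -> e) — neither side's domain matches the other.
drave — combines: quill : (e -> (e -> (t -> t))) takes drave : e as argument, giving (e -> (t -> t)).
vorn : t — neither side's domain matches the other.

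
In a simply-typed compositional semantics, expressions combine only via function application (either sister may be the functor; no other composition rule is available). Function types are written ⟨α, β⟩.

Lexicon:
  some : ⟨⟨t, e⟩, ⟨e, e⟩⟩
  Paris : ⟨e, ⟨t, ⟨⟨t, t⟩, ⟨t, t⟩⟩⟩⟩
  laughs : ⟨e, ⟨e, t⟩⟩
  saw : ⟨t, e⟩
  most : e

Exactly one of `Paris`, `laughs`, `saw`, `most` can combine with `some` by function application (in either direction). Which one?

Paris : ⟨e, ⟨t, ⟨⟨t, t⟩, ⟨t, t⟩⟩⟩⟩ — no; some wants ⟨t, e⟩, and Paris wants e.
laughs : ⟨e, ⟨e, t⟩⟩ — no; some wants ⟨t, e⟩, and laughs wants e.
saw — combines: some : ⟨⟨t, e⟩, ⟨e, e⟩⟩ takes saw : ⟨t, e⟩ as argument, giving ⟨e, e⟩.
most : e — no; some wants ⟨t, e⟩, and most wants nothing (atomic).

saw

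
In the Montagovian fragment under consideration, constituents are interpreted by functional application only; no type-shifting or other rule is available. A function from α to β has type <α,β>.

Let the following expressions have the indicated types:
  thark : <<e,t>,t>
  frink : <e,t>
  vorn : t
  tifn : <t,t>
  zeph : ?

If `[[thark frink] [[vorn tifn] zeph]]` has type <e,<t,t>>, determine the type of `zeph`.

[[thark frink] [[vorn tifn] zeph]] must have type <e,<t,t>>. The sister [thark frink] has type t; that is not a function onto <e,<t,t>>, so [[vorn tifn] zeph] must be the functor, of type <t,<e,<t,t>>>.
[[vorn tifn] zeph] must have type <t,<e,<t,t>>>. The sister [vorn tifn] has type t; that is not a function onto <t,<e,<t,t>>>, so zeph must be the functor, of type <t,<t,<e,<t,t>>>>.

<t,<t,<e,<t,t>>>>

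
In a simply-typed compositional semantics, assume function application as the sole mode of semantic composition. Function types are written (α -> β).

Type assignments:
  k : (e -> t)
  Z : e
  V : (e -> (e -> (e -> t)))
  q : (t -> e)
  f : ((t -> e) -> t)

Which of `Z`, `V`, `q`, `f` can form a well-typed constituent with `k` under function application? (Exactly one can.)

Z — combines: k : (e -> t) takes Z : e as argument, giving t.
V : (e -> (e -> (e -> t))) — k needs e; V needs e; neither fits.
q : (t -> e) — k needs e; q needs t; neither fits.
f : ((t -> e) -> t) — k needs e; f needs (t -> e); neither fits.

Z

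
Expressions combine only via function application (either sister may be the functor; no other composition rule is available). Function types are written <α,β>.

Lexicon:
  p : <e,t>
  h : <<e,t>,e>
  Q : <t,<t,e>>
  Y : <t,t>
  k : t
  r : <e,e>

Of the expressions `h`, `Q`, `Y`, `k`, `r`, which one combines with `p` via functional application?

h

h — combines: h : <<e,t>,e> takes p : <e,t> as argument, giving e.
Q : <t,<t,e>> — does not combine with p.
Y : <t,t> — does not combine with p.
k : t — does not combine with p.
r : <e,e> — does not combine with p.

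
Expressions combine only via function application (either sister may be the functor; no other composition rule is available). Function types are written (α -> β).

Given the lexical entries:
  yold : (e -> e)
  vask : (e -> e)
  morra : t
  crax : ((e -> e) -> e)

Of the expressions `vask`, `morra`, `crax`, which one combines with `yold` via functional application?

vask : (e -> e) — does not combine with yold.
morra : t — does not combine with yold.
crax — combines: crax : ((e -> e) -> e) takes yold : (e -> e) as argument, giving e.

crax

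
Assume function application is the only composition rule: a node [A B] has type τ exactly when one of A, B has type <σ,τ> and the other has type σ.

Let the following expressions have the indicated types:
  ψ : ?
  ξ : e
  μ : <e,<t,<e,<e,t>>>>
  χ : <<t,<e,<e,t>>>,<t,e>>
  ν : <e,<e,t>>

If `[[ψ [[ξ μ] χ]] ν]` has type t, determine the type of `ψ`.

<<t,e>,<<e,<e,t>>,t>>

[[ψ [[ξ μ] χ]] ν] is required to be t. ν : <e,<e,t>> cannot yield t as functor, so [ψ [[ξ μ] χ]] : <<e,<e,t>>,t>.
[ψ [[ξ μ] χ]] is required to be <<e,<e,t>>,t>. [[ξ μ] χ] : <t,e> cannot yield <<e,<e,t>>,t> as functor, so ψ : <<t,e>,<<e,<e,t>>,t>>.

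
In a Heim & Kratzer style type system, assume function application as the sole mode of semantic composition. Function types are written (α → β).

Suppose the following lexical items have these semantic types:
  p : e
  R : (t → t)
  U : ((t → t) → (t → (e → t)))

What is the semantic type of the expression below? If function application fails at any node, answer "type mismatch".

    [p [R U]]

[R U]: U is ((t → t) → (t → (e → t))), R is (t → t); result (t → (e → t)).
[p [R U]]: e with (t → (e → t)) — neither is a function whose domain matches the other; composition fails here.

type mismatch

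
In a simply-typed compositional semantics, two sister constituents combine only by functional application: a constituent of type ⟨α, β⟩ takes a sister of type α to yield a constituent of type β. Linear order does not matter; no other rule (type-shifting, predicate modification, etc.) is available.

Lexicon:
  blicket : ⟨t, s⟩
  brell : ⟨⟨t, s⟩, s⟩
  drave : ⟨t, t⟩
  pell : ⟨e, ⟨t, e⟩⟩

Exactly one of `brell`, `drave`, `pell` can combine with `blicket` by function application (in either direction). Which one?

brell

brell — combines: brell : ⟨⟨t, s⟩, s⟩ takes blicket : ⟨t, s⟩ as argument, giving s.
drave : ⟨t, t⟩ — neither side's domain matches the other.
pell : ⟨e, ⟨t, e⟩⟩ — neither side's domain matches the other.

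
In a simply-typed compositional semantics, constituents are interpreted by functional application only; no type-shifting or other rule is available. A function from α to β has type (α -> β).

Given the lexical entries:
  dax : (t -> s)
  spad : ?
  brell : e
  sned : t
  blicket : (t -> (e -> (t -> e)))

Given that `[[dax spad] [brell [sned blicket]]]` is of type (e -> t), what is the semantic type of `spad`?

((t -> s) -> ((t -> e) -> (e -> t)))

At [[dax spad] [brell [sned blicket]]] (required: (e -> t)): [brell [sned blicket]] is (t -> e), which is not a function with range (e -> t); hence [dax spad] is the functor — type ((t -> e) -> (e -> t)).
At [dax spad] (required: ((t -> e) -> (e -> t))): dax is (t -> s), which is not a function with range ((t -> e) -> (e -> t)); hence spad is the functor — type ((t -> s) -> ((t -> e) -> (e -> t))).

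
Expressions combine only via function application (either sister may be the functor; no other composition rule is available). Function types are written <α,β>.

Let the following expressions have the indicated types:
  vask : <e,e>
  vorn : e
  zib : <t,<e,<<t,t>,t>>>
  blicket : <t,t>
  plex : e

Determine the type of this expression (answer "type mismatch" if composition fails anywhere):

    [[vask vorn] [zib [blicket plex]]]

At [vask vorn], vask : <e,e> takes vorn : e, giving e.
[blicket plex]: <t,t> and e cannot combine by function application — type clash.

type mismatch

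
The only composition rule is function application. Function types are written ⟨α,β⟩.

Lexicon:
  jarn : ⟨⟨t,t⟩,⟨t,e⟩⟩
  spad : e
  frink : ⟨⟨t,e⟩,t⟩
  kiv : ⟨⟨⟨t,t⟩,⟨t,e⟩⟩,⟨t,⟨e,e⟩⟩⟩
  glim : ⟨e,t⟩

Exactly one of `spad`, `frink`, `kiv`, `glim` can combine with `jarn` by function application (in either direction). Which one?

spad : e — no; jarn wants ⟨t,t⟩, and spad wants nothing (atomic).
frink : ⟨⟨t,e⟩,t⟩ — no; jarn wants ⟨t,t⟩, and frink wants ⟨t,e⟩.
kiv — combines: kiv : ⟨⟨⟨t,t⟩,⟨t,e⟩⟩,⟨t,⟨e,e⟩⟩⟩ takes jarn : ⟨⟨t,t⟩,⟨t,e⟩⟩ as argument, giving ⟨t,⟨e,e⟩⟩.
glim : ⟨e,t⟩ — no; jarn wants ⟨t,t⟩, and glim wants e.

kiv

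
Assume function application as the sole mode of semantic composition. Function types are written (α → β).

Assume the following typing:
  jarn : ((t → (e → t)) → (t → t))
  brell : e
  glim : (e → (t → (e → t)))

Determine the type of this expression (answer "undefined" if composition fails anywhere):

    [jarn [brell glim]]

(t → t)

[brell glim] — glim of type (e → (t → (e → t))) combines with brell of type e: type (t → (e → t)).
[jarn [brell glim]] — jarn of type ((t → (e → t)) → (t → t)) combines with [brell glim] of type (t → (e → t)): type (t → t).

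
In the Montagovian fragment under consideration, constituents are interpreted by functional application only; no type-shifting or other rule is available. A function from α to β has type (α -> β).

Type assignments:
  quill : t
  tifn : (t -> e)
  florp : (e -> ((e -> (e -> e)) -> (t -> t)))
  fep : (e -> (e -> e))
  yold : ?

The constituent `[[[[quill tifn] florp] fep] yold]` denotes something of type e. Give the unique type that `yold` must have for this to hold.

((t -> t) -> e)

For [[[[quill tifn] florp] fep] yold] to have type e with [[[quill tifn] florp] fep] of type (t -> t), yold must be the function: yold : ((t -> t) -> e).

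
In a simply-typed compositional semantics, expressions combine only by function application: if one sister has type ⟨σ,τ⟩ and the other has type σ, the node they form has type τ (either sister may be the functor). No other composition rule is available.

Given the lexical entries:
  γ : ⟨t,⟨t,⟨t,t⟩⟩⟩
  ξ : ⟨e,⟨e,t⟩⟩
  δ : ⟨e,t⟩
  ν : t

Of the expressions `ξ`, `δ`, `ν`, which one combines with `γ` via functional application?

ν

ξ : ⟨e,⟨e,t⟩⟩ — γ needs t; ξ needs e; neither fits.
δ : ⟨e,t⟩ — γ needs t; δ needs e; neither fits.
ν — combines: γ : ⟨t,⟨t,⟨t,t⟩⟩⟩ takes ν : t as argument, giving ⟨t,⟨t,t⟩⟩.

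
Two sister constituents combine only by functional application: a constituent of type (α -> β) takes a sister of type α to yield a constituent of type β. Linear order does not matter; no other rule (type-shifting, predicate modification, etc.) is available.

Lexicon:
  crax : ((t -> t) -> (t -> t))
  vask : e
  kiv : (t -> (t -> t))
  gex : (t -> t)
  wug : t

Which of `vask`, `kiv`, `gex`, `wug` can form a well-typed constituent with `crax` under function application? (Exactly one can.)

vask : e — neither side's domain matches the other.
kiv : (t -> (t -> t)) — neither side's domain matches the other.
gex — combines: crax : ((t -> t) -> (t -> t)) takes gex : (t -> t) as argument, giving (t -> t).
wug : t — neither side's domain matches the other.

gex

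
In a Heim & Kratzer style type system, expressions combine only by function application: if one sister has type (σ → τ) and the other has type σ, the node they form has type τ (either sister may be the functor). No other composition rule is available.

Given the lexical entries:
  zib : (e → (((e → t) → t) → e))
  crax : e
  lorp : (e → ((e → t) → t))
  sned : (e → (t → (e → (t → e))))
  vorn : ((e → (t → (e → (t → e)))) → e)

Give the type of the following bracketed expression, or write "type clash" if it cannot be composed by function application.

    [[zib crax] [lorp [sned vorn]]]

[zib crax] — zib of type (e → (((e → t) → t) → e)) combines with crax of type e: type (((e → t) → t) → e).
[sned vorn] — vorn of type ((e → (t → (e → (t → e)))) → e) combines with sned of type (e → (t → (e → (t → e)))): type e.
[lorp [sned vorn]] — lorp of type (e → ((e → t) → t)) combines with [sned vorn] of type e: type ((e → t) → t).
[[zib crax] [lorp [sned vorn]]] — [zib crax] of type (((e → t) → t) → e) combines with [lorp [sned vorn]] of type ((e → t) → t): type e.

e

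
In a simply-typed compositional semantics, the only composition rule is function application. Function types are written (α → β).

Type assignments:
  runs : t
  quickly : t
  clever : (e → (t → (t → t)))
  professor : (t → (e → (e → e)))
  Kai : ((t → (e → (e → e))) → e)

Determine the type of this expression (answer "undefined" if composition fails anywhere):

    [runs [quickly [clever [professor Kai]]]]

At [professor Kai], Kai : ((t → (e → (e → e))) → e) takes professor : (t → (e → (e → e))), giving e.
At [clever [professor Kai]], clever : (e → (t → (t → t))) takes [professor Kai] : e, giving (t → (t → t)).
At [quickly [clever [professor Kai]]], [clever [professor Kai]] : (t → (t → t)) takes quickly : t, giving (t → t).
At [runs [quickly [clever [professor Kai]]]], [quickly [clever [professor Kai]]] : (t → t) takes runs : t, giving t.

t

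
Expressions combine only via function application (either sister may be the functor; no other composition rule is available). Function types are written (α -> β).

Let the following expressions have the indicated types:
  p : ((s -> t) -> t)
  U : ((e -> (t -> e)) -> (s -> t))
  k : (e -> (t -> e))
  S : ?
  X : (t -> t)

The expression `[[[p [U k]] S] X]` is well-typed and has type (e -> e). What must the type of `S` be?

For [[[p [U k]] S] X] to have type (e -> e) with X of type (t -> t), [[p [U k]] S] must be the function: [[p [U k]] S] : ((t -> t) -> (e -> e)).
For [[p [U k]] S] to have type ((t -> t) -> (e -> e)) with [p [U k]] of type t, S must be the function: S : (t -> ((t -> t) -> (e -> e))).

(t -> ((t -> t) -> (e -> e)))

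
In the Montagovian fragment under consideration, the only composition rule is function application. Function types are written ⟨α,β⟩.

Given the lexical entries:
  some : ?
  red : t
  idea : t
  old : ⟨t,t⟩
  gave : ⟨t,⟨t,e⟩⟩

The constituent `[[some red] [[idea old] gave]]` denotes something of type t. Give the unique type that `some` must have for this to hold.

[[some red] [[idea old] gave]] must have type t. The sister [[idea old] gave] has type ⟨t,e⟩; that is not a function onto t, so [some red] must be the functor, of type ⟨⟨t,e⟩,t⟩.
[some red] must have type ⟨⟨t,e⟩,t⟩. The sister red has type t; that is not a function onto ⟨⟨t,e⟩,t⟩, so some must be the functor, of type ⟨t,⟨⟨t,e⟩,t⟩⟩.

⟨t,⟨⟨t,e⟩,t⟩⟩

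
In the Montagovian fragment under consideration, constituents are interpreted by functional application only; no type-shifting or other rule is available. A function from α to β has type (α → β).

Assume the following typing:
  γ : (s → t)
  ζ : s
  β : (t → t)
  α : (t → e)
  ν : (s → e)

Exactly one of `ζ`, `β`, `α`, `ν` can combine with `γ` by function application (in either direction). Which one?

ζ — combines: γ : (s → t) takes ζ : s as argument, giving t.
β : (t → t) — no; γ wants s, and β wants t.
α : (t → e) — no; γ wants s, and α wants t.
ν : (s → e) — no; γ wants s, and ν wants s.

ζ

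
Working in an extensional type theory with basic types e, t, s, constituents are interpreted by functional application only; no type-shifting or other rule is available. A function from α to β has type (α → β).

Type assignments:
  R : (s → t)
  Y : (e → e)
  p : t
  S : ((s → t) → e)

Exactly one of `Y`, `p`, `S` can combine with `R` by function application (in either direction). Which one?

Y : (e → e) — neither side's domain matches the other.
p : t — neither side's domain matches the other.
S — combines: S : ((s → t) → e) takes R : (s → t) as argument, giving e.

S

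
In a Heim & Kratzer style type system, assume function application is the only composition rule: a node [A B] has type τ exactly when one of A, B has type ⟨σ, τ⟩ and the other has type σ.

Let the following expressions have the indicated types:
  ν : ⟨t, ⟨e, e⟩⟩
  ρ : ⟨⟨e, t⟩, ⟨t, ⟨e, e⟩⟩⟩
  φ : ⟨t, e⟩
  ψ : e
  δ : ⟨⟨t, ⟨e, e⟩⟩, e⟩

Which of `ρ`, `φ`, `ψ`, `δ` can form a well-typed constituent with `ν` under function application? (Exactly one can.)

δ

ρ : ⟨⟨e, t⟩, ⟨t, ⟨e, e⟩⟩⟩ — does not combine with ν.
φ : ⟨t, e⟩ — does not combine with ν.
ψ : e — does not combine with ν.
δ — combines: δ : ⟨⟨t, ⟨e, e⟩⟩, e⟩ takes ν : ⟨t, ⟨e, e⟩⟩ as argument, giving e.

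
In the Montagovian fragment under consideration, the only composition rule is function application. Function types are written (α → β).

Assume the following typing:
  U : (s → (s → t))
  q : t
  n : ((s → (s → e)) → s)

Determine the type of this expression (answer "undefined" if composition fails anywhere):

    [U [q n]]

undefined

[q n]: t with ((s → (s → e)) → s) — neither is a function whose domain matches the other; composition fails here.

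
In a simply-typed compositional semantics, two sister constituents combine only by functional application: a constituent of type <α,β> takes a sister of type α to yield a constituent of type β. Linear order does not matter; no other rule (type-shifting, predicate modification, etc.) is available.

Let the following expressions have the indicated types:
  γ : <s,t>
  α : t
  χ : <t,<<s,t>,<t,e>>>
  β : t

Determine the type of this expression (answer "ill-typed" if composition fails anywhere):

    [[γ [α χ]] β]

e

At [α χ], χ : <t,<<s,t>,<t,e>>> takes α : t, giving <<s,t>,<t,e>>.
At [γ [α χ]], [α χ] : <<s,t>,<t,e>> takes γ : <s,t>, giving <t,e>.
At [[γ [α χ]] β], [γ [α χ]] : <t,e> takes β : t, giving e.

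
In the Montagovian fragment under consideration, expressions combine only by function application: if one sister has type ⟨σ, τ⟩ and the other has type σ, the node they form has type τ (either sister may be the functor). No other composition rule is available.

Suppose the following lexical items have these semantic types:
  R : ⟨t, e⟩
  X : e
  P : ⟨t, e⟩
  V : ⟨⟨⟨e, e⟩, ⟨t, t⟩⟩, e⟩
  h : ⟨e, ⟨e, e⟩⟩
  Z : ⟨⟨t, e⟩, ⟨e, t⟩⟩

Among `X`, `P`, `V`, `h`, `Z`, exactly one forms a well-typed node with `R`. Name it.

X : e — does not combine with R.
P : ⟨t, e⟩ — does not combine with R.
V : ⟨⟨⟨e, e⟩, ⟨t, t⟩⟩, e⟩ — does not combine with R.
h : ⟨e, ⟨e, e⟩⟩ — does not combine with R.
Z — combines: Z : ⟨⟨t, e⟩, ⟨e, t⟩⟩ takes R : ⟨t, e⟩ as argument, giving ⟨e, t⟩.

Z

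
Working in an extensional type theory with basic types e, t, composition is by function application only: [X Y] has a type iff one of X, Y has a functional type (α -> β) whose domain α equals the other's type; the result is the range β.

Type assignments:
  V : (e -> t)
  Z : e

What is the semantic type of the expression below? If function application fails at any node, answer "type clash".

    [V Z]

t

[V Z]: V is (e -> t), Z is e; result t.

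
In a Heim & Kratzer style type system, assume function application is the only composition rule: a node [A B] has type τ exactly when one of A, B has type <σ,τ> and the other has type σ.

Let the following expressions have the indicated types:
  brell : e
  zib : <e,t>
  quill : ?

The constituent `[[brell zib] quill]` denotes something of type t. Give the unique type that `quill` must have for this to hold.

For [[brell zib] quill] to have type t with [brell zib] of type t, quill must be the function: quill : <t,t>.

<t,t>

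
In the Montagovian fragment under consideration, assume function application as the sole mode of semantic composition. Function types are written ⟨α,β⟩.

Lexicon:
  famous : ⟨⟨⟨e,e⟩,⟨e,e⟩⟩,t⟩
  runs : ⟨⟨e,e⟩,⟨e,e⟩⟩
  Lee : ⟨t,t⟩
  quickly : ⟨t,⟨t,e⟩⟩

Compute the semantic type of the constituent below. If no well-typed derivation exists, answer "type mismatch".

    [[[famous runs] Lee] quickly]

⟨t,e⟩

[famous runs]: functor famous : ⟨⟨⟨e,e⟩,⟨e,e⟩⟩,t⟩, argument runs : ⟨⟨e,e⟩,⟨e,e⟩⟩; result t.
[[famous runs] Lee]: functor Lee : ⟨t,t⟩, argument [famous runs] : t; result t.
[[[famous runs] Lee] quickly]: functor quickly : ⟨t,⟨t,e⟩⟩, argument [[famous runs] Lee] : t; result ⟨t,e⟩.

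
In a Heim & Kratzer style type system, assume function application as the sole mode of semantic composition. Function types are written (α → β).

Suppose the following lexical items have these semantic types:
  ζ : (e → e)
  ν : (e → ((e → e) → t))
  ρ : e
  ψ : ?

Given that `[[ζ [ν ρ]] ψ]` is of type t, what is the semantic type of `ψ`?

For [[ζ [ν ρ]] ψ] to have type t with [ζ [ν ρ]] of type t, ψ must be the function: ψ : (t → t).

(t → t)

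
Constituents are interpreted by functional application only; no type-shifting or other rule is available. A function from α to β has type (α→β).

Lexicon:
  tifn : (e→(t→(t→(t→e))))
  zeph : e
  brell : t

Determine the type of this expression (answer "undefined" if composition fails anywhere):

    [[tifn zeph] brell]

(t→(t→e))

[tifn zeph] — tifn of type (e→(t→(t→(t→e)))) combines with zeph of type e: type (t→(t→(t→e))).
[[tifn zeph] brell] — [tifn zeph] of type (t→(t→(t→e))) combines with brell of type t: type (t→(t→e)).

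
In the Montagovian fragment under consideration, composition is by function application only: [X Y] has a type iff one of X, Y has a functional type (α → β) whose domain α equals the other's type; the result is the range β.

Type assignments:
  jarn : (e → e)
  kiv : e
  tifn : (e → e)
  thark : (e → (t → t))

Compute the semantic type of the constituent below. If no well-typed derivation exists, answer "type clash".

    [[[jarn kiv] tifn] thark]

At [jarn kiv], jarn : (e → e) takes kiv : e, giving e.
At [[jarn kiv] tifn], tifn : (e → e) takes [jarn kiv] : e, giving e.
At [[[jarn kiv] tifn] thark], thark : (e → (t → t)) takes [[jarn kiv] tifn] : e, giving (t → t).

(t → t)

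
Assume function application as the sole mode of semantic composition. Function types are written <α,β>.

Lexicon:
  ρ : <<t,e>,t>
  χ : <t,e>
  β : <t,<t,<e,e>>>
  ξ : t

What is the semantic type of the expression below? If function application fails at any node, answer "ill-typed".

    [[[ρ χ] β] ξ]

<e,e>

[ρ χ]: ρ is <<t,e>,t>, χ is <t,e>; result t.
[[ρ χ] β]: β is <t,<t,<e,e>>>, [ρ χ] is t; result <t,<e,e>>.
[[[ρ χ] β] ξ]: [[ρ χ] β] is <t,<e,e>>, ξ is t; result <e,e>.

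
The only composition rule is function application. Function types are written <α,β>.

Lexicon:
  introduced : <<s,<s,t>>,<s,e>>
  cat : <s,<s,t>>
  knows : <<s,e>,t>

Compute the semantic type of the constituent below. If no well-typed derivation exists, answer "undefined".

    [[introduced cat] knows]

t

[introduced cat]: <<s,<s,t>>,<s,e>> applied to <s,<s,t>> yields <s,e>.
[[introduced cat] knows]: <<s,e>,t> applied to <s,e> yields t.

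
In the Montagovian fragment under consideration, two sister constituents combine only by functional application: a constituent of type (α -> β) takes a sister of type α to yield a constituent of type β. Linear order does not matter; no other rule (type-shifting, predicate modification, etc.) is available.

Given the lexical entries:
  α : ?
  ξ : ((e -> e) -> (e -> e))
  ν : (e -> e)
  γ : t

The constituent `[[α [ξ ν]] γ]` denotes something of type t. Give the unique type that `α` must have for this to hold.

[[α [ξ ν]] γ] is required to be t. γ : t cannot yield t as functor, so [α [ξ ν]] : (t -> t).
[α [ξ ν]] is required to be (t -> t). [ξ ν] : (e -> e) cannot yield (t -> t) as functor, so α : ((e -> e) -> (t -> t)).

((e -> e) -> (t -> t))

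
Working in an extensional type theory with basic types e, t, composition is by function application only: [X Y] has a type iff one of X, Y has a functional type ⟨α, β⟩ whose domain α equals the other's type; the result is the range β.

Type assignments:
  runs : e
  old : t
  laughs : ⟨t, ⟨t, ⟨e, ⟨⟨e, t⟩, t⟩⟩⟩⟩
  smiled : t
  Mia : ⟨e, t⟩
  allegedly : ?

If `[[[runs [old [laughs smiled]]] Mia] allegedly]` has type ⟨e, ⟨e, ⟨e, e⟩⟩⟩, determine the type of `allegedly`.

[[[runs [old [laughs smiled]]] Mia] allegedly] must have type ⟨e, ⟨e, ⟨e, e⟩⟩⟩. The sister [[runs [old [laughs smiled]]] Mia] has type t; that is not a function onto ⟨e, ⟨e, ⟨e, e⟩⟩⟩, so allegedly must be the functor, of type ⟨t, ⟨e, ⟨e, ⟨e, e⟩⟩⟩⟩.

⟨t, ⟨e, ⟨e, ⟨e, e⟩⟩⟩⟩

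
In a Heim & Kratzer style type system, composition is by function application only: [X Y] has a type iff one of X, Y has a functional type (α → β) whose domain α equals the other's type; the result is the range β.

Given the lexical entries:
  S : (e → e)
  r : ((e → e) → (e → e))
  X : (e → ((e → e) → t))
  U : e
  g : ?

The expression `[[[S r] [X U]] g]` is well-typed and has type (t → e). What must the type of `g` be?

[[[S r] [X U]] g] must have type (t → e). The sister [[S r] [X U]] has type t; that is not a function onto (t → e), so g must be the functor, of type (t → (t → e)).

(t → (t → e))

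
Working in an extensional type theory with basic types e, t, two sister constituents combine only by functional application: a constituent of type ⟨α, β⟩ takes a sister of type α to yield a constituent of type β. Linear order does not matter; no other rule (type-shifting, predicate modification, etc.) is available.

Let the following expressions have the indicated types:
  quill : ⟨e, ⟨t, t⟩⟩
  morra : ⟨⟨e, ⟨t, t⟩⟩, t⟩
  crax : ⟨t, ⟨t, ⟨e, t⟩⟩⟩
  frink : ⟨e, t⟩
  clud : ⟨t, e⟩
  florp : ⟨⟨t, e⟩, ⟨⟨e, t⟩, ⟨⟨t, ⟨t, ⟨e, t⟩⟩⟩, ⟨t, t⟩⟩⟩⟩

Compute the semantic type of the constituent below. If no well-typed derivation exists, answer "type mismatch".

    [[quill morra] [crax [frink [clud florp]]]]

t

[quill morra] — morra of type ⟨⟨e, ⟨t, t⟩⟩, t⟩ combines with quill of type ⟨e, ⟨t, t⟩⟩: type t.
[clud florp] — florp of type ⟨⟨t, e⟩, ⟨⟨e, t⟩, ⟨⟨t, ⟨t, ⟨e, t⟩⟩⟩, ⟨t, t⟩⟩⟩⟩ combines with clud of type ⟨t, e⟩: type ⟨⟨e, t⟩, ⟨⟨t, ⟨t, ⟨e, t⟩⟩⟩, ⟨t, t⟩⟩⟩.
[frink [clud florp]] — [clud florp] of type ⟨⟨e, t⟩, ⟨⟨t, ⟨t, ⟨e, t⟩⟩⟩, ⟨t, t⟩⟩⟩ combines with frink of type ⟨e, t⟩: type ⟨⟨t, ⟨t, ⟨e, t⟩⟩⟩, ⟨t, t⟩⟩.
[crax [frink [clud florp]]] — [frink [clud florp]] of type ⟨⟨t, ⟨t, ⟨e, t⟩⟩⟩, ⟨t, t⟩⟩ combines with crax of type ⟨t, ⟨t, ⟨e, t⟩⟩⟩: type ⟨t, t⟩.
[[quill morra] [crax [frink [clud florp]]]] — [crax [frink [clud florp]]] of type ⟨t, t⟩ combines with [quill morra] of type t: type t.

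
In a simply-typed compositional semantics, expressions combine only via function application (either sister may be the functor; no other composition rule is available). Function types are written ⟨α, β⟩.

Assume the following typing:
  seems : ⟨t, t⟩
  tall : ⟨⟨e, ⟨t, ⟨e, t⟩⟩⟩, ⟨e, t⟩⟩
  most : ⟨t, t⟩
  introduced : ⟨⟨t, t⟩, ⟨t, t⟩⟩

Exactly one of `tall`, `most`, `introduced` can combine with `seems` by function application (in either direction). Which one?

tall : ⟨⟨e, ⟨t, ⟨e, t⟩⟩⟩, ⟨e, t⟩⟩ — neither side's domain matches the other.
most : ⟨t, t⟩ — neither side's domain matches the other.
introduced — combines: introduced : ⟨⟨t, t⟩, ⟨t, t⟩⟩ takes seems : ⟨t, t⟩ as argument, giving ⟨t, t⟩.

introduced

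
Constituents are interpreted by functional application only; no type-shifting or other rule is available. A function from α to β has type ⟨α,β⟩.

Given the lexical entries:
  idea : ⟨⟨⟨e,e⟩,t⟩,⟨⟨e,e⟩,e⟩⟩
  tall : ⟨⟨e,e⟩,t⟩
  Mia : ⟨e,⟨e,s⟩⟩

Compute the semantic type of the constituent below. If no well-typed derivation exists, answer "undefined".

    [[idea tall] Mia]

undefined

[idea tall] — idea of type ⟨⟨⟨e,e⟩,t⟩,⟨⟨e,e⟩,e⟩⟩ combines with tall of type ⟨⟨e,e⟩,t⟩: type ⟨⟨e,e⟩,e⟩.
At [[idea tall] Mia]: neither ⟨⟨e,e⟩,e⟩ nor ⟨e,⟨e,s⟩⟩ can take the other as argument; the node is ill-typed.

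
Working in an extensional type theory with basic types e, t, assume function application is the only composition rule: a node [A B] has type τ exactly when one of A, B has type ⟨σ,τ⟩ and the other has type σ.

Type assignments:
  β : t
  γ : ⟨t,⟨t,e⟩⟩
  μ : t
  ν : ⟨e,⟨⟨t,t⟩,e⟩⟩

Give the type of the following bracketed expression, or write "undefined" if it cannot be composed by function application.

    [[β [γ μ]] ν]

⟨⟨t,t⟩,e⟩

[γ μ] — γ of type ⟨t,⟨t,e⟩⟩ combines with μ of type t: type ⟨t,e⟩.
[β [γ μ]] — [γ μ] of type ⟨t,e⟩ combines with β of type t: type e.
[[β [γ μ]] ν] — ν of type ⟨e,⟨⟨t,t⟩,e⟩⟩ combines with [β [γ μ]] of type e: type ⟨⟨t,t⟩,e⟩.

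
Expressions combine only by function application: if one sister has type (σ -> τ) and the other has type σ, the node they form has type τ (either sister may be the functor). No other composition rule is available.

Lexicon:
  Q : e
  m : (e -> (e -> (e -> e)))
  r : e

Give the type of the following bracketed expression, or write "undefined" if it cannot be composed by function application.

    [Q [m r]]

(e -> e)

At [m r], m : (e -> (e -> (e -> e))) takes r : e, giving (e -> (e -> e)).
At [Q [m r]], [m r] : (e -> (e -> e)) takes Q : e, giving (e -> e).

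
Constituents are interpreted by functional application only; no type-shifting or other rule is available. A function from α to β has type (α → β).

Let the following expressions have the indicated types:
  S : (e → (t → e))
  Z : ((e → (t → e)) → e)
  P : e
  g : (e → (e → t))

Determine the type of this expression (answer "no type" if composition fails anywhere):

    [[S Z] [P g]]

[S Z] — Z of type ((e → (t → e)) → e) combines with S of type (e → (t → e)): type e.
[P g] — g of type (e → (e → t)) combines with P of type e: type (e → t).
[[S Z] [P g]] — [P g] of type (e → t) combines with [S Z] of type e: type t.

t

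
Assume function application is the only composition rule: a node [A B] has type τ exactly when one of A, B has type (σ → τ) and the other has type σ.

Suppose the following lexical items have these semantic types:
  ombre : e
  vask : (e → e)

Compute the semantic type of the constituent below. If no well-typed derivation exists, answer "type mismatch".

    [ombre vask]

e

[ombre vask]: (e → e) applied to e yields e.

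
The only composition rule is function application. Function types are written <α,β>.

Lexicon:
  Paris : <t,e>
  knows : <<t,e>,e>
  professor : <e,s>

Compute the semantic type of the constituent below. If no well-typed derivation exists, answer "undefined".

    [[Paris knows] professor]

[Paris knows]: knows is <<t,e>,e>, Paris is <t,e>; result e.
[[Paris knows] professor]: professor is <e,s>, [Paris knows] is e; result s.

s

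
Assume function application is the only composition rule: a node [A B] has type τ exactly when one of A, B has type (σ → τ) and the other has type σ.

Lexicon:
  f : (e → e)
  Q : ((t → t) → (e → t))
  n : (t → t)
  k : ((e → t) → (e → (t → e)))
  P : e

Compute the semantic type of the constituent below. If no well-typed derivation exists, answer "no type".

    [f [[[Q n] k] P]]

no type

[Q n]: Q is ((t → t) → (e → t)), n is (t → t); result (e → t).
[[Q n] k]: k is ((e → t) → (e → (t → e))), [Q n] is (e → t); result (e → (t → e)).
[[[Q n] k] P]: [[Q n] k] is (e → (t → e)), P is e; result (t → e).
[f [[[Q n] k] P]]: (e → e) and (t → e) cannot combine by function application — type clash.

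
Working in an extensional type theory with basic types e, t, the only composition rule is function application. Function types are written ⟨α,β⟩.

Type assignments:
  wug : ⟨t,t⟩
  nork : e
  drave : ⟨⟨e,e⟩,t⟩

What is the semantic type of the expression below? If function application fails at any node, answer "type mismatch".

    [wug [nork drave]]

[nork drave]: e and ⟨⟨e,e⟩,t⟩ cannot combine by function application — type clash.

type mismatch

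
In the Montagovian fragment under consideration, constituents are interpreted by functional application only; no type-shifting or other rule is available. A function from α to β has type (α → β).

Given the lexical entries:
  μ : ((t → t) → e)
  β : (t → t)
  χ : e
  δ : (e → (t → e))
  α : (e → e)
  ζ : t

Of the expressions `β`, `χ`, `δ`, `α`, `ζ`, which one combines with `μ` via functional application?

β — combines: μ : ((t → t) → e) takes β : (t → t) as argument, giving e.
χ : e — does not combine with μ.
δ : (e → (t → e)) — does not combine with μ.
α : (e → e) — does not combine with μ.
ζ : t — does not combine with μ.

β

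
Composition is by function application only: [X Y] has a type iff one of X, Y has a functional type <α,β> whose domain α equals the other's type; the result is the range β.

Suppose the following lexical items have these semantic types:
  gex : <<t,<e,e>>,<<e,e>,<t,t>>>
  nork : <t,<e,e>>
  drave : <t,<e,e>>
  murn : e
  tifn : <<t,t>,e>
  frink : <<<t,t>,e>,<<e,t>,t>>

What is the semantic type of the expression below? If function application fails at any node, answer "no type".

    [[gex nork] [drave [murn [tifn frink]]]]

[gex nork] — gex of type <<t,<e,e>>,<<e,e>,<t,t>>> combines with nork of type <t,<e,e>>: type <<e,e>,<t,t>>.
[tifn frink] — frink of type <<<t,t>,e>,<<e,t>,t>> combines with tifn of type <<t,t>,e>: type <<e,t>,t>.
[murn [tifn frink]]: e and <<e,t>,t> cannot combine by function application — type clash.

no type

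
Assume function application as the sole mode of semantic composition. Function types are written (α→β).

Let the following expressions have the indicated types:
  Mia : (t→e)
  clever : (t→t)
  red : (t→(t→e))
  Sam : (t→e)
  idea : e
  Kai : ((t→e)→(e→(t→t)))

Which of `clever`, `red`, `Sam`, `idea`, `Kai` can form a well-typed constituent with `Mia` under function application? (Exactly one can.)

clever : (t→t) — does not combine with Mia.
red : (t→(t→e)) — does not combine with Mia.
Sam : (t→e) — does not combine with Mia.
idea : e — does not combine with Mia.
Kai — combines: Kai : ((t→e)→(e→(t→t))) takes Mia : (t→e) as argument, giving (e→(t→t)).

Kai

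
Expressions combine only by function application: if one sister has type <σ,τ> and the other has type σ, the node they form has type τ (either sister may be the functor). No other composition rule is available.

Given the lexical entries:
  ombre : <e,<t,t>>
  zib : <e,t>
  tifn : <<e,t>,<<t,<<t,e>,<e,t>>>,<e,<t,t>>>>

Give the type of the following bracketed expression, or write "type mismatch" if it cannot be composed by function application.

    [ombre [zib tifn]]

type mismatch

At [zib tifn], tifn : <<e,t>,<<t,<<t,e>,<e,t>>>,<e,<t,t>>>> takes zib : <e,t>, giving <<t,<<t,e>,<e,t>>>,<e,<t,t>>>.
[ombre [zib tifn]]: <e,<t,t>> with <<t,<<t,e>,<e,t>>>,<e,<t,t>>> — neither is a function whose domain matches the other; composition fails here.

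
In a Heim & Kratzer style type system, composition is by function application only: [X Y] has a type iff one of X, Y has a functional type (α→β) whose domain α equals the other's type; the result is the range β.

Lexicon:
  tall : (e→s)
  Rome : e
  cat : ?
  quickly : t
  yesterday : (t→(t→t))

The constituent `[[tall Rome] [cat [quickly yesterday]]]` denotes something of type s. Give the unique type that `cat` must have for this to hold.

((t→t)→(s→s))

At [[tall Rome] [cat [quickly yesterday]]] (required: s): [tall Rome] is s, which is not a function with range s; hence [cat [quickly yesterday]] is the functor — type (s→s).
At [cat [quickly yesterday]] (required: (s→s)): [quickly yesterday] is (t→t), which is not a function with range (s→s); hence cat is the functor — type ((t→t)→(s→s)).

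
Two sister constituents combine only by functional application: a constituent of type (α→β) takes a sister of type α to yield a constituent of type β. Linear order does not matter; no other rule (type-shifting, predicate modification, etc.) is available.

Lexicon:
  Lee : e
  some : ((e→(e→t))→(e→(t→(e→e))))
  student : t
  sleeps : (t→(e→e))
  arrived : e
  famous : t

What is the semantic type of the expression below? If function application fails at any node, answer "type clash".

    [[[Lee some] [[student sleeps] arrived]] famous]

[Lee some]: e with ((e→(e→t))→(e→(t→(e→e)))) — neither is a function whose domain matches the other; composition fails here.

type clash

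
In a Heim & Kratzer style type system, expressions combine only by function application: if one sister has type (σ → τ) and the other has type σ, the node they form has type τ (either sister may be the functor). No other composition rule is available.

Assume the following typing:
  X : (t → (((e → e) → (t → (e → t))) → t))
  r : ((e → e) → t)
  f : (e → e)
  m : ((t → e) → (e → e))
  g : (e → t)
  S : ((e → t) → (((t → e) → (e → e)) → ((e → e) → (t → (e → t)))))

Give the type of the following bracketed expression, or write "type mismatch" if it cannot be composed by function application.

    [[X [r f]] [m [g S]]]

At [r f], r : ((e → e) → t) takes f : (e → e), giving t.
At [X [r f]], X : (t → (((e → e) → (t → (e → t))) → t)) takes [r f] : t, giving (((e → e) → (t → (e → t))) → t).
At [g S], S : ((e → t) → (((t → e) → (e → e)) → ((e → e) → (t → (e → t))))) takes g : (e → t), giving (((t → e) → (e → e)) → ((e → e) → (t → (e → t)))).
At [m [g S]], [g S] : (((t → e) → (e → e)) → ((e → e) → (t → (e → t)))) takes m : ((t → e) → (e → e)), giving ((e → e) → (t → (e → t))).
At [[X [r f]] [m [g S]]], [X [r f]] : (((e → e) → (t → (e → t))) → t) takes [m [g S]] : ((e → e) → (t → (e → t))), giving t.

t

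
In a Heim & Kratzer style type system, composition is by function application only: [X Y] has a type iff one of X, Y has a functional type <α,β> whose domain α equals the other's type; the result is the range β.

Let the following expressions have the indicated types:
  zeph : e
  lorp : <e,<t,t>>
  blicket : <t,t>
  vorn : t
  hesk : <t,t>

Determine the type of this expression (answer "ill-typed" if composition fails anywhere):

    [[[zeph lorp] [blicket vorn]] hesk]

t

[zeph lorp]: lorp is <e,<t,t>>, zeph is e; result <t,t>.
[blicket vorn]: blicket is <t,t>, vorn is t; result t.
[[zeph lorp] [blicket vorn]]: [zeph lorp] is <t,t>, [blicket vorn] is t; result t.
[[[zeph lorp] [blicket vorn]] hesk]: hesk is <t,t>, [[zeph lorp] [blicket vorn]] is t; result t.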